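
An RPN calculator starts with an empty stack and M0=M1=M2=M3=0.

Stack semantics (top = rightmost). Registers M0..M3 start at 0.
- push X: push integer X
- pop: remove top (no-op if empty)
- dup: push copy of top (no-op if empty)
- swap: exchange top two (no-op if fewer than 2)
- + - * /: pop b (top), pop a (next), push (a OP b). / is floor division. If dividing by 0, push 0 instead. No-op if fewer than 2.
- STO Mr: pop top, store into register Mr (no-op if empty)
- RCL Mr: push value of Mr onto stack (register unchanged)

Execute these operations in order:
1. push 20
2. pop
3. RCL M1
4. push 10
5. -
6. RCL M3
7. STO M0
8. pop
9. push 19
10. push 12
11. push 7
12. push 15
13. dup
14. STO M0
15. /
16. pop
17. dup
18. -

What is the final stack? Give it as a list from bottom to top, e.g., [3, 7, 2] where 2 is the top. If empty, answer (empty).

After op 1 (push 20): stack=[20] mem=[0,0,0,0]
After op 2 (pop): stack=[empty] mem=[0,0,0,0]
After op 3 (RCL M1): stack=[0] mem=[0,0,0,0]
After op 4 (push 10): stack=[0,10] mem=[0,0,0,0]
After op 5 (-): stack=[-10] mem=[0,0,0,0]
After op 6 (RCL M3): stack=[-10,0] mem=[0,0,0,0]
After op 7 (STO M0): stack=[-10] mem=[0,0,0,0]
After op 8 (pop): stack=[empty] mem=[0,0,0,0]
After op 9 (push 19): stack=[19] mem=[0,0,0,0]
After op 10 (push 12): stack=[19,12] mem=[0,0,0,0]
After op 11 (push 7): stack=[19,12,7] mem=[0,0,0,0]
After op 12 (push 15): stack=[19,12,7,15] mem=[0,0,0,0]
After op 13 (dup): stack=[19,12,7,15,15] mem=[0,0,0,0]
After op 14 (STO M0): stack=[19,12,7,15] mem=[15,0,0,0]
After op 15 (/): stack=[19,12,0] mem=[15,0,0,0]
After op 16 (pop): stack=[19,12] mem=[15,0,0,0]
After op 17 (dup): stack=[19,12,12] mem=[15,0,0,0]
After op 18 (-): stack=[19,0] mem=[15,0,0,0]

Answer: [19, 0]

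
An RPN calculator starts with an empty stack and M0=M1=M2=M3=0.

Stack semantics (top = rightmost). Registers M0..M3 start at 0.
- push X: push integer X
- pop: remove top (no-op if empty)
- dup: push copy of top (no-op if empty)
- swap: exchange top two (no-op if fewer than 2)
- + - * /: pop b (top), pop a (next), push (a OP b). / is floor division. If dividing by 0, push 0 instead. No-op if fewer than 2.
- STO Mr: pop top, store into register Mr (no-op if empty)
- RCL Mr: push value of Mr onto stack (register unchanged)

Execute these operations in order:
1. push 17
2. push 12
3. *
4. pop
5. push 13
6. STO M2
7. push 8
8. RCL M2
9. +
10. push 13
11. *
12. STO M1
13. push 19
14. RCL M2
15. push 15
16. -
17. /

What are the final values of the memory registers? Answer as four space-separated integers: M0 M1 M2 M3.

After op 1 (push 17): stack=[17] mem=[0,0,0,0]
After op 2 (push 12): stack=[17,12] mem=[0,0,0,0]
After op 3 (*): stack=[204] mem=[0,0,0,0]
After op 4 (pop): stack=[empty] mem=[0,0,0,0]
After op 5 (push 13): stack=[13] mem=[0,0,0,0]
After op 6 (STO M2): stack=[empty] mem=[0,0,13,0]
After op 7 (push 8): stack=[8] mem=[0,0,13,0]
After op 8 (RCL M2): stack=[8,13] mem=[0,0,13,0]
After op 9 (+): stack=[21] mem=[0,0,13,0]
After op 10 (push 13): stack=[21,13] mem=[0,0,13,0]
After op 11 (*): stack=[273] mem=[0,0,13,0]
After op 12 (STO M1): stack=[empty] mem=[0,273,13,0]
After op 13 (push 19): stack=[19] mem=[0,273,13,0]
After op 14 (RCL M2): stack=[19,13] mem=[0,273,13,0]
After op 15 (push 15): stack=[19,13,15] mem=[0,273,13,0]
After op 16 (-): stack=[19,-2] mem=[0,273,13,0]
After op 17 (/): stack=[-10] mem=[0,273,13,0]

Answer: 0 273 13 0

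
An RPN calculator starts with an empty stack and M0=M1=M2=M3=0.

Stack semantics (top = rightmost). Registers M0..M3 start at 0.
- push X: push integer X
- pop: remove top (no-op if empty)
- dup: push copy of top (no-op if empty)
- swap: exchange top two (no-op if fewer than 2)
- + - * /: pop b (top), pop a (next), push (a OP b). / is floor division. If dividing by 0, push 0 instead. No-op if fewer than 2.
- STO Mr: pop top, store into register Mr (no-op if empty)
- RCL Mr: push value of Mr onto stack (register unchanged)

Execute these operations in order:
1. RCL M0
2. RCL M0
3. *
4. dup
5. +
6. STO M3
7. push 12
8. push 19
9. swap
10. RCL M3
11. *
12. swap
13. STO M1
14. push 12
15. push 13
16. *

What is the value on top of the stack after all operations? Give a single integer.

Answer: 156

Derivation:
After op 1 (RCL M0): stack=[0] mem=[0,0,0,0]
After op 2 (RCL M0): stack=[0,0] mem=[0,0,0,0]
After op 3 (*): stack=[0] mem=[0,0,0,0]
After op 4 (dup): stack=[0,0] mem=[0,0,0,0]
After op 5 (+): stack=[0] mem=[0,0,0,0]
After op 6 (STO M3): stack=[empty] mem=[0,0,0,0]
After op 7 (push 12): stack=[12] mem=[0,0,0,0]
After op 8 (push 19): stack=[12,19] mem=[0,0,0,0]
After op 9 (swap): stack=[19,12] mem=[0,0,0,0]
After op 10 (RCL M3): stack=[19,12,0] mem=[0,0,0,0]
After op 11 (*): stack=[19,0] mem=[0,0,0,0]
After op 12 (swap): stack=[0,19] mem=[0,0,0,0]
After op 13 (STO M1): stack=[0] mem=[0,19,0,0]
After op 14 (push 12): stack=[0,12] mem=[0,19,0,0]
After op 15 (push 13): stack=[0,12,13] mem=[0,19,0,0]
After op 16 (*): stack=[0,156] mem=[0,19,0,0]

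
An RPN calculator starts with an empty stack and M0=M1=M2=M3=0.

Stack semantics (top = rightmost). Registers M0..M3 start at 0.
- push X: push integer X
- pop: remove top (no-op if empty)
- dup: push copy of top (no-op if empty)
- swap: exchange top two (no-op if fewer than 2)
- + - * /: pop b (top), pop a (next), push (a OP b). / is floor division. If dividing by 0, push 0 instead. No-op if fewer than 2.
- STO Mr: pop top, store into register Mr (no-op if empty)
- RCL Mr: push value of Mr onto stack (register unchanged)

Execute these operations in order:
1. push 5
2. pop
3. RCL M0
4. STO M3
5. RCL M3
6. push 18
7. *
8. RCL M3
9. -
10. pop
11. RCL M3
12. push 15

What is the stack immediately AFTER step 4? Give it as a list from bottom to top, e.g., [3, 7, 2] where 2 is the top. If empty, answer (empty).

After op 1 (push 5): stack=[5] mem=[0,0,0,0]
After op 2 (pop): stack=[empty] mem=[0,0,0,0]
After op 3 (RCL M0): stack=[0] mem=[0,0,0,0]
After op 4 (STO M3): stack=[empty] mem=[0,0,0,0]

(empty)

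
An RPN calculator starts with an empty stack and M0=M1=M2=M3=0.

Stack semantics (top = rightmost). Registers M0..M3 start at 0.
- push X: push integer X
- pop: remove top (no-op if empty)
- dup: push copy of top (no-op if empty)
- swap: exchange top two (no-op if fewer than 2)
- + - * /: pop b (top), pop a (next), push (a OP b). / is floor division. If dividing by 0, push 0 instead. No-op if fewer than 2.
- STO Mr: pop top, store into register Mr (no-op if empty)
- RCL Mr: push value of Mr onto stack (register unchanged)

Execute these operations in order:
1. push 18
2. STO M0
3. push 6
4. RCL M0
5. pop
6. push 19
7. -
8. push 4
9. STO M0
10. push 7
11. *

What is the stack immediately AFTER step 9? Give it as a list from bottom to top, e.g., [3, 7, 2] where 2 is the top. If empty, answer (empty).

After op 1 (push 18): stack=[18] mem=[0,0,0,0]
After op 2 (STO M0): stack=[empty] mem=[18,0,0,0]
After op 3 (push 6): stack=[6] mem=[18,0,0,0]
After op 4 (RCL M0): stack=[6,18] mem=[18,0,0,0]
After op 5 (pop): stack=[6] mem=[18,0,0,0]
After op 6 (push 19): stack=[6,19] mem=[18,0,0,0]
After op 7 (-): stack=[-13] mem=[18,0,0,0]
After op 8 (push 4): stack=[-13,4] mem=[18,0,0,0]
After op 9 (STO M0): stack=[-13] mem=[4,0,0,0]

[-13]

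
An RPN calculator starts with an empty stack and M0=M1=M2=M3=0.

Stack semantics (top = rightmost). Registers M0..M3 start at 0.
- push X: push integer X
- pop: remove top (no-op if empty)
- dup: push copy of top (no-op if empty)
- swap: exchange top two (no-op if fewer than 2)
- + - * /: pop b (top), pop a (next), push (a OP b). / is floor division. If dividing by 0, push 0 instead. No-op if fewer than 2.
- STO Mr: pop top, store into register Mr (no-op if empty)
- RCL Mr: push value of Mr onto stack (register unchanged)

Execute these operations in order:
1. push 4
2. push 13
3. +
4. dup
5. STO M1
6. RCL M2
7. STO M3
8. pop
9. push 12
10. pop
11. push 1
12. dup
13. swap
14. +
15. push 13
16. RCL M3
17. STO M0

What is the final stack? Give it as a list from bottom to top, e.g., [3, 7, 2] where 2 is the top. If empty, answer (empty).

Answer: [2, 13]

Derivation:
After op 1 (push 4): stack=[4] mem=[0,0,0,0]
After op 2 (push 13): stack=[4,13] mem=[0,0,0,0]
After op 3 (+): stack=[17] mem=[0,0,0,0]
After op 4 (dup): stack=[17,17] mem=[0,0,0,0]
After op 5 (STO M1): stack=[17] mem=[0,17,0,0]
After op 6 (RCL M2): stack=[17,0] mem=[0,17,0,0]
After op 7 (STO M3): stack=[17] mem=[0,17,0,0]
After op 8 (pop): stack=[empty] mem=[0,17,0,0]
After op 9 (push 12): stack=[12] mem=[0,17,0,0]
After op 10 (pop): stack=[empty] mem=[0,17,0,0]
After op 11 (push 1): stack=[1] mem=[0,17,0,0]
After op 12 (dup): stack=[1,1] mem=[0,17,0,0]
After op 13 (swap): stack=[1,1] mem=[0,17,0,0]
After op 14 (+): stack=[2] mem=[0,17,0,0]
After op 15 (push 13): stack=[2,13] mem=[0,17,0,0]
After op 16 (RCL M3): stack=[2,13,0] mem=[0,17,0,0]
After op 17 (STO M0): stack=[2,13] mem=[0,17,0,0]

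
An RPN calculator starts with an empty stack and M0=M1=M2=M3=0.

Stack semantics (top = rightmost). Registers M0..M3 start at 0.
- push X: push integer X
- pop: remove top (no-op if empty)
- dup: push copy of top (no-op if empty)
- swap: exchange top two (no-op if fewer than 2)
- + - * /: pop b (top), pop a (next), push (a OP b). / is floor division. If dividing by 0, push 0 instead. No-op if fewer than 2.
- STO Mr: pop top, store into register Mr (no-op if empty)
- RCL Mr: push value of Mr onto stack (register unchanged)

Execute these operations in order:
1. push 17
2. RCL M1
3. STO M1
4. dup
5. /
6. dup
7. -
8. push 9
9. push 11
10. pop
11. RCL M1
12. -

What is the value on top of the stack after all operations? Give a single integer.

Answer: 9

Derivation:
After op 1 (push 17): stack=[17] mem=[0,0,0,0]
After op 2 (RCL M1): stack=[17,0] mem=[0,0,0,0]
After op 3 (STO M1): stack=[17] mem=[0,0,0,0]
After op 4 (dup): stack=[17,17] mem=[0,0,0,0]
After op 5 (/): stack=[1] mem=[0,0,0,0]
After op 6 (dup): stack=[1,1] mem=[0,0,0,0]
After op 7 (-): stack=[0] mem=[0,0,0,0]
After op 8 (push 9): stack=[0,9] mem=[0,0,0,0]
After op 9 (push 11): stack=[0,9,11] mem=[0,0,0,0]
After op 10 (pop): stack=[0,9] mem=[0,0,0,0]
After op 11 (RCL M1): stack=[0,9,0] mem=[0,0,0,0]
After op 12 (-): stack=[0,9] mem=[0,0,0,0]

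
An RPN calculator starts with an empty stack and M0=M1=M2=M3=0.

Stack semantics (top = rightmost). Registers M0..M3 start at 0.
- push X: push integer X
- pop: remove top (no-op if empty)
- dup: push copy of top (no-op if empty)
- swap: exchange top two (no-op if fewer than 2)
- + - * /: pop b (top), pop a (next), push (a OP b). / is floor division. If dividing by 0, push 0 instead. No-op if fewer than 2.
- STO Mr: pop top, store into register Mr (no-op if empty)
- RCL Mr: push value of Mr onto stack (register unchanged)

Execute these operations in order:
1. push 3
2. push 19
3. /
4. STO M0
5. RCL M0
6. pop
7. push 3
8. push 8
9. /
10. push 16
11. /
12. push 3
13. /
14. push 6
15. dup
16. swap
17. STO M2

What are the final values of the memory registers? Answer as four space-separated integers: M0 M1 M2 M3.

After op 1 (push 3): stack=[3] mem=[0,0,0,0]
After op 2 (push 19): stack=[3,19] mem=[0,0,0,0]
After op 3 (/): stack=[0] mem=[0,0,0,0]
After op 4 (STO M0): stack=[empty] mem=[0,0,0,0]
After op 5 (RCL M0): stack=[0] mem=[0,0,0,0]
After op 6 (pop): stack=[empty] mem=[0,0,0,0]
After op 7 (push 3): stack=[3] mem=[0,0,0,0]
After op 8 (push 8): stack=[3,8] mem=[0,0,0,0]
After op 9 (/): stack=[0] mem=[0,0,0,0]
After op 10 (push 16): stack=[0,16] mem=[0,0,0,0]
After op 11 (/): stack=[0] mem=[0,0,0,0]
After op 12 (push 3): stack=[0,3] mem=[0,0,0,0]
After op 13 (/): stack=[0] mem=[0,0,0,0]
After op 14 (push 6): stack=[0,6] mem=[0,0,0,0]
After op 15 (dup): stack=[0,6,6] mem=[0,0,0,0]
After op 16 (swap): stack=[0,6,6] mem=[0,0,0,0]
After op 17 (STO M2): stack=[0,6] mem=[0,0,6,0]

Answer: 0 0 6 0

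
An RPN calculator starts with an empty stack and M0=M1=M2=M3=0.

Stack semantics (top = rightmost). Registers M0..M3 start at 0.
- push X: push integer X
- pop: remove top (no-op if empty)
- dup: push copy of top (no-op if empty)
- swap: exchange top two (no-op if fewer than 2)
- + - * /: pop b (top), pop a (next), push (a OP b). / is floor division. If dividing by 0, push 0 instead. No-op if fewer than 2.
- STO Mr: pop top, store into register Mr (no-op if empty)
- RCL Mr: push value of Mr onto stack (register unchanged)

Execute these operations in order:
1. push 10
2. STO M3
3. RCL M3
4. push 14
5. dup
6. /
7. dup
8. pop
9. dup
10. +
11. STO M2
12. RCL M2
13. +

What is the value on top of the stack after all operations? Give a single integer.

After op 1 (push 10): stack=[10] mem=[0,0,0,0]
After op 2 (STO M3): stack=[empty] mem=[0,0,0,10]
After op 3 (RCL M3): stack=[10] mem=[0,0,0,10]
After op 4 (push 14): stack=[10,14] mem=[0,0,0,10]
After op 5 (dup): stack=[10,14,14] mem=[0,0,0,10]
After op 6 (/): stack=[10,1] mem=[0,0,0,10]
After op 7 (dup): stack=[10,1,1] mem=[0,0,0,10]
After op 8 (pop): stack=[10,1] mem=[0,0,0,10]
After op 9 (dup): stack=[10,1,1] mem=[0,0,0,10]
After op 10 (+): stack=[10,2] mem=[0,0,0,10]
After op 11 (STO M2): stack=[10] mem=[0,0,2,10]
After op 12 (RCL M2): stack=[10,2] mem=[0,0,2,10]
After op 13 (+): stack=[12] mem=[0,0,2,10]

Answer: 12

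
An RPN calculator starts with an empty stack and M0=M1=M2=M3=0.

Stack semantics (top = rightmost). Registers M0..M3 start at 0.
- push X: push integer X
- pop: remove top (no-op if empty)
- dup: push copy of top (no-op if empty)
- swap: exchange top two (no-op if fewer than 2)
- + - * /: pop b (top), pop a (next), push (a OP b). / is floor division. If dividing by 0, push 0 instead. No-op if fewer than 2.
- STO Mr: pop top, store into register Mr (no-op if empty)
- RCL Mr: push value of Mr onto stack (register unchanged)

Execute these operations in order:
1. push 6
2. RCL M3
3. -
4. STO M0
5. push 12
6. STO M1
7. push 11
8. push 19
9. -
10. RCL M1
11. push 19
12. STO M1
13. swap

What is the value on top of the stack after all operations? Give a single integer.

After op 1 (push 6): stack=[6] mem=[0,0,0,0]
After op 2 (RCL M3): stack=[6,0] mem=[0,0,0,0]
After op 3 (-): stack=[6] mem=[0,0,0,0]
After op 4 (STO M0): stack=[empty] mem=[6,0,0,0]
After op 5 (push 12): stack=[12] mem=[6,0,0,0]
After op 6 (STO M1): stack=[empty] mem=[6,12,0,0]
After op 7 (push 11): stack=[11] mem=[6,12,0,0]
After op 8 (push 19): stack=[11,19] mem=[6,12,0,0]
After op 9 (-): stack=[-8] mem=[6,12,0,0]
After op 10 (RCL M1): stack=[-8,12] mem=[6,12,0,0]
After op 11 (push 19): stack=[-8,12,19] mem=[6,12,0,0]
After op 12 (STO M1): stack=[-8,12] mem=[6,19,0,0]
After op 13 (swap): stack=[12,-8] mem=[6,19,0,0]

Answer: -8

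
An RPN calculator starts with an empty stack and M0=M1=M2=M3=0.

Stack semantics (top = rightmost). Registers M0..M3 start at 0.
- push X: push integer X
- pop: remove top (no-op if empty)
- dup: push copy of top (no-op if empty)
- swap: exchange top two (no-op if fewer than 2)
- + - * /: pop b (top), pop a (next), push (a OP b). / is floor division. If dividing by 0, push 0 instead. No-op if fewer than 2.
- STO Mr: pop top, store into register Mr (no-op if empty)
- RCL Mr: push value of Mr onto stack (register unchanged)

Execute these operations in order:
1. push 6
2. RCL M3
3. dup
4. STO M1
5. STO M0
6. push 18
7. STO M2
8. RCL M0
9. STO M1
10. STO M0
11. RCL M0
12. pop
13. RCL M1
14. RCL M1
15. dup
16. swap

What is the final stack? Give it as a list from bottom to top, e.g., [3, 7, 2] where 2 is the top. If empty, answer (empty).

After op 1 (push 6): stack=[6] mem=[0,0,0,0]
After op 2 (RCL M3): stack=[6,0] mem=[0,0,0,0]
After op 3 (dup): stack=[6,0,0] mem=[0,0,0,0]
After op 4 (STO M1): stack=[6,0] mem=[0,0,0,0]
After op 5 (STO M0): stack=[6] mem=[0,0,0,0]
After op 6 (push 18): stack=[6,18] mem=[0,0,0,0]
After op 7 (STO M2): stack=[6] mem=[0,0,18,0]
After op 8 (RCL M0): stack=[6,0] mem=[0,0,18,0]
After op 9 (STO M1): stack=[6] mem=[0,0,18,0]
After op 10 (STO M0): stack=[empty] mem=[6,0,18,0]
After op 11 (RCL M0): stack=[6] mem=[6,0,18,0]
After op 12 (pop): stack=[empty] mem=[6,0,18,0]
After op 13 (RCL M1): stack=[0] mem=[6,0,18,0]
After op 14 (RCL M1): stack=[0,0] mem=[6,0,18,0]
After op 15 (dup): stack=[0,0,0] mem=[6,0,18,0]
After op 16 (swap): stack=[0,0,0] mem=[6,0,18,0]

Answer: [0, 0, 0]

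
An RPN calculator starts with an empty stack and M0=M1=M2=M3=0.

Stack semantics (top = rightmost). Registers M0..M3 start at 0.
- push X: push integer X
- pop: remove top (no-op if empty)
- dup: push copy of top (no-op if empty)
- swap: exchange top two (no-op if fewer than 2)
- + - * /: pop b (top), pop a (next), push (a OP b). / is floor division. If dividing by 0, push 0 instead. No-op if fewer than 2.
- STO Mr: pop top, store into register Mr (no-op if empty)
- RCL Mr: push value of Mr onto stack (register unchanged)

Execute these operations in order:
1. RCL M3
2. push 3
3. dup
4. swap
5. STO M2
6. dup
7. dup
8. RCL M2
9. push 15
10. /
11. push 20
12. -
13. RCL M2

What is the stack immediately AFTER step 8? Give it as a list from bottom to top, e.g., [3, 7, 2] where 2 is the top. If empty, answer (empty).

After op 1 (RCL M3): stack=[0] mem=[0,0,0,0]
After op 2 (push 3): stack=[0,3] mem=[0,0,0,0]
After op 3 (dup): stack=[0,3,3] mem=[0,0,0,0]
After op 4 (swap): stack=[0,3,3] mem=[0,0,0,0]
After op 5 (STO M2): stack=[0,3] mem=[0,0,3,0]
After op 6 (dup): stack=[0,3,3] mem=[0,0,3,0]
After op 7 (dup): stack=[0,3,3,3] mem=[0,0,3,0]
After op 8 (RCL M2): stack=[0,3,3,3,3] mem=[0,0,3,0]

[0, 3, 3, 3, 3]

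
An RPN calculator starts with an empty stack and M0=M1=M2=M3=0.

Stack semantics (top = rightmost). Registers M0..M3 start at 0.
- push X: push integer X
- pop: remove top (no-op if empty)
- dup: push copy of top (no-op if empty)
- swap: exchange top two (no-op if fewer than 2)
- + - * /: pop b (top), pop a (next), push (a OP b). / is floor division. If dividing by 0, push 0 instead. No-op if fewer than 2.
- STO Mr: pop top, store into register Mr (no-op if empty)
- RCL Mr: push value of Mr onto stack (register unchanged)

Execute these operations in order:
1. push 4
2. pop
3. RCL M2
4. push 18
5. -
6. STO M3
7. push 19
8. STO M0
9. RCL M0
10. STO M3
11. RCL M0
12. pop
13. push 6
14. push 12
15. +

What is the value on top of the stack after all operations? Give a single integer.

Answer: 18

Derivation:
After op 1 (push 4): stack=[4] mem=[0,0,0,0]
After op 2 (pop): stack=[empty] mem=[0,0,0,0]
After op 3 (RCL M2): stack=[0] mem=[0,0,0,0]
After op 4 (push 18): stack=[0,18] mem=[0,0,0,0]
After op 5 (-): stack=[-18] mem=[0,0,0,0]
After op 6 (STO M3): stack=[empty] mem=[0,0,0,-18]
After op 7 (push 19): stack=[19] mem=[0,0,0,-18]
After op 8 (STO M0): stack=[empty] mem=[19,0,0,-18]
After op 9 (RCL M0): stack=[19] mem=[19,0,0,-18]
After op 10 (STO M3): stack=[empty] mem=[19,0,0,19]
After op 11 (RCL M0): stack=[19] mem=[19,0,0,19]
After op 12 (pop): stack=[empty] mem=[19,0,0,19]
After op 13 (push 6): stack=[6] mem=[19,0,0,19]
After op 14 (push 12): stack=[6,12] mem=[19,0,0,19]
After op 15 (+): stack=[18] mem=[19,0,0,19]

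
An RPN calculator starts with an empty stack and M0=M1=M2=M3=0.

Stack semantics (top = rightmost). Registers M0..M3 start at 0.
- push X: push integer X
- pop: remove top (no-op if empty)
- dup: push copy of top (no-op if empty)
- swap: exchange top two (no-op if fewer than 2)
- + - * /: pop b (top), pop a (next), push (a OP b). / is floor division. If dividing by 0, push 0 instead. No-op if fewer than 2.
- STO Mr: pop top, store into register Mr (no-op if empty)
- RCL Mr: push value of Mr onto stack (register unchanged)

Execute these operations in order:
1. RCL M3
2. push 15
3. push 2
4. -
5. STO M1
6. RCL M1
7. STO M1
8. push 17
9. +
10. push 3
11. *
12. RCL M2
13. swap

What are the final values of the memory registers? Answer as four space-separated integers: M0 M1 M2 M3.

After op 1 (RCL M3): stack=[0] mem=[0,0,0,0]
After op 2 (push 15): stack=[0,15] mem=[0,0,0,0]
After op 3 (push 2): stack=[0,15,2] mem=[0,0,0,0]
After op 4 (-): stack=[0,13] mem=[0,0,0,0]
After op 5 (STO M1): stack=[0] mem=[0,13,0,0]
After op 6 (RCL M1): stack=[0,13] mem=[0,13,0,0]
After op 7 (STO M1): stack=[0] mem=[0,13,0,0]
After op 8 (push 17): stack=[0,17] mem=[0,13,0,0]
After op 9 (+): stack=[17] mem=[0,13,0,0]
After op 10 (push 3): stack=[17,3] mem=[0,13,0,0]
After op 11 (*): stack=[51] mem=[0,13,0,0]
After op 12 (RCL M2): stack=[51,0] mem=[0,13,0,0]
After op 13 (swap): stack=[0,51] mem=[0,13,0,0]

Answer: 0 13 0 0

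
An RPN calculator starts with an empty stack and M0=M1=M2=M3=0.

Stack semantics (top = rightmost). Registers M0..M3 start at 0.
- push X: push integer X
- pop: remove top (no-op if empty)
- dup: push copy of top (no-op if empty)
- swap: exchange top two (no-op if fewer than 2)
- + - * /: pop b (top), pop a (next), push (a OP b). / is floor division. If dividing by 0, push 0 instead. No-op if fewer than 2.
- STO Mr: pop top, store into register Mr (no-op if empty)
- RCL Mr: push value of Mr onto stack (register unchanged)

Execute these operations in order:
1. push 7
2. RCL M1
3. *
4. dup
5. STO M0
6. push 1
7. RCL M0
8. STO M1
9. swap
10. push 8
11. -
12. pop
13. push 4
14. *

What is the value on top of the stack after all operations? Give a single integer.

Answer: 4

Derivation:
After op 1 (push 7): stack=[7] mem=[0,0,0,0]
After op 2 (RCL M1): stack=[7,0] mem=[0,0,0,0]
After op 3 (*): stack=[0] mem=[0,0,0,0]
After op 4 (dup): stack=[0,0] mem=[0,0,0,0]
After op 5 (STO M0): stack=[0] mem=[0,0,0,0]
After op 6 (push 1): stack=[0,1] mem=[0,0,0,0]
After op 7 (RCL M0): stack=[0,1,0] mem=[0,0,0,0]
After op 8 (STO M1): stack=[0,1] mem=[0,0,0,0]
After op 9 (swap): stack=[1,0] mem=[0,0,0,0]
After op 10 (push 8): stack=[1,0,8] mem=[0,0,0,0]
After op 11 (-): stack=[1,-8] mem=[0,0,0,0]
After op 12 (pop): stack=[1] mem=[0,0,0,0]
After op 13 (push 4): stack=[1,4] mem=[0,0,0,0]
After op 14 (*): stack=[4] mem=[0,0,0,0]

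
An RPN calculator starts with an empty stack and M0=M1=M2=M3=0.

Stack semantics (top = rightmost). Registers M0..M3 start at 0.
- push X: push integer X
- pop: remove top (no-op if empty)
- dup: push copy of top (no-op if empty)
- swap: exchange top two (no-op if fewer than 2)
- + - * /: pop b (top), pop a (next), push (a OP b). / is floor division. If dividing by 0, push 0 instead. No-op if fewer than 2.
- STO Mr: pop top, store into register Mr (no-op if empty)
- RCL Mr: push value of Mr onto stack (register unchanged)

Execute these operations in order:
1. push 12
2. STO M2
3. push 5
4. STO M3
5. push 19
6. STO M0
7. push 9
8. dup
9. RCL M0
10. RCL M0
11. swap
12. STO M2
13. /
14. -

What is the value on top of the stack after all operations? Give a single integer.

After op 1 (push 12): stack=[12] mem=[0,0,0,0]
After op 2 (STO M2): stack=[empty] mem=[0,0,12,0]
After op 3 (push 5): stack=[5] mem=[0,0,12,0]
After op 4 (STO M3): stack=[empty] mem=[0,0,12,5]
After op 5 (push 19): stack=[19] mem=[0,0,12,5]
After op 6 (STO M0): stack=[empty] mem=[19,0,12,5]
After op 7 (push 9): stack=[9] mem=[19,0,12,5]
After op 8 (dup): stack=[9,9] mem=[19,0,12,5]
After op 9 (RCL M0): stack=[9,9,19] mem=[19,0,12,5]
After op 10 (RCL M0): stack=[9,9,19,19] mem=[19,0,12,5]
After op 11 (swap): stack=[9,9,19,19] mem=[19,0,12,5]
After op 12 (STO M2): stack=[9,9,19] mem=[19,0,19,5]
After op 13 (/): stack=[9,0] mem=[19,0,19,5]
After op 14 (-): stack=[9] mem=[19,0,19,5]

Answer: 9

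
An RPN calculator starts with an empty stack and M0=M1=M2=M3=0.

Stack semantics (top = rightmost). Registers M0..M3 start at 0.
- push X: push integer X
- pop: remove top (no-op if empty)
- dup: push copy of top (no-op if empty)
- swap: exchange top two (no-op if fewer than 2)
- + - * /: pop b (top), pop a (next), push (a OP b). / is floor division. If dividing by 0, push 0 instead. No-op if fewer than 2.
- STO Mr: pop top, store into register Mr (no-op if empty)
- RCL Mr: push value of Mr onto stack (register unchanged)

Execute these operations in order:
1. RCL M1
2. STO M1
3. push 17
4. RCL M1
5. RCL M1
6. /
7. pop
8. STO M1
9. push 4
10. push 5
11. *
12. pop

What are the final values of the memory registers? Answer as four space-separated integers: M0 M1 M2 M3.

After op 1 (RCL M1): stack=[0] mem=[0,0,0,0]
After op 2 (STO M1): stack=[empty] mem=[0,0,0,0]
After op 3 (push 17): stack=[17] mem=[0,0,0,0]
After op 4 (RCL M1): stack=[17,0] mem=[0,0,0,0]
After op 5 (RCL M1): stack=[17,0,0] mem=[0,0,0,0]
After op 6 (/): stack=[17,0] mem=[0,0,0,0]
After op 7 (pop): stack=[17] mem=[0,0,0,0]
After op 8 (STO M1): stack=[empty] mem=[0,17,0,0]
After op 9 (push 4): stack=[4] mem=[0,17,0,0]
After op 10 (push 5): stack=[4,5] mem=[0,17,0,0]
After op 11 (*): stack=[20] mem=[0,17,0,0]
After op 12 (pop): stack=[empty] mem=[0,17,0,0]

Answer: 0 17 0 0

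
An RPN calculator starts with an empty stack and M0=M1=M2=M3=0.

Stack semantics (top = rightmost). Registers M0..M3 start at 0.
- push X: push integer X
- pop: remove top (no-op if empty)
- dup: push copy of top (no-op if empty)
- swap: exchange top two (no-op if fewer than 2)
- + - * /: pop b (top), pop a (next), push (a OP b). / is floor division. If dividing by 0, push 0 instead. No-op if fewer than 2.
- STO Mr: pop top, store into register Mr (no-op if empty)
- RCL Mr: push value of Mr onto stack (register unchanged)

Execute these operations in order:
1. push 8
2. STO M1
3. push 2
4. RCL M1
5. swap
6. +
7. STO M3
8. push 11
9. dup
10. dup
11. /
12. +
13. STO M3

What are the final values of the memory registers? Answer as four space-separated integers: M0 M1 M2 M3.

After op 1 (push 8): stack=[8] mem=[0,0,0,0]
After op 2 (STO M1): stack=[empty] mem=[0,8,0,0]
After op 3 (push 2): stack=[2] mem=[0,8,0,0]
After op 4 (RCL M1): stack=[2,8] mem=[0,8,0,0]
After op 5 (swap): stack=[8,2] mem=[0,8,0,0]
After op 6 (+): stack=[10] mem=[0,8,0,0]
After op 7 (STO M3): stack=[empty] mem=[0,8,0,10]
After op 8 (push 11): stack=[11] mem=[0,8,0,10]
After op 9 (dup): stack=[11,11] mem=[0,8,0,10]
After op 10 (dup): stack=[11,11,11] mem=[0,8,0,10]
After op 11 (/): stack=[11,1] mem=[0,8,0,10]
After op 12 (+): stack=[12] mem=[0,8,0,10]
After op 13 (STO M3): stack=[empty] mem=[0,8,0,12]

Answer: 0 8 0 12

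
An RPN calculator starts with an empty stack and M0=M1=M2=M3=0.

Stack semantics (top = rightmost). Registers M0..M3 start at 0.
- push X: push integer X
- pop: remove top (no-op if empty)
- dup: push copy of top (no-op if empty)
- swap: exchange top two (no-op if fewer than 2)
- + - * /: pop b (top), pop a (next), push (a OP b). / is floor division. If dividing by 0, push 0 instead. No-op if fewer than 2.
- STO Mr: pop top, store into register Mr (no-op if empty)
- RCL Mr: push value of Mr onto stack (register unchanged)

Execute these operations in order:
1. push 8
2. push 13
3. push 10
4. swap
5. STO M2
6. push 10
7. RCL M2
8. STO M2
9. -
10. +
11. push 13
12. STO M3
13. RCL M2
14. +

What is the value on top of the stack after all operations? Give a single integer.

After op 1 (push 8): stack=[8] mem=[0,0,0,0]
After op 2 (push 13): stack=[8,13] mem=[0,0,0,0]
After op 3 (push 10): stack=[8,13,10] mem=[0,0,0,0]
After op 4 (swap): stack=[8,10,13] mem=[0,0,0,0]
After op 5 (STO M2): stack=[8,10] mem=[0,0,13,0]
After op 6 (push 10): stack=[8,10,10] mem=[0,0,13,0]
After op 7 (RCL M2): stack=[8,10,10,13] mem=[0,0,13,0]
After op 8 (STO M2): stack=[8,10,10] mem=[0,0,13,0]
After op 9 (-): stack=[8,0] mem=[0,0,13,0]
After op 10 (+): stack=[8] mem=[0,0,13,0]
After op 11 (push 13): stack=[8,13] mem=[0,0,13,0]
After op 12 (STO M3): stack=[8] mem=[0,0,13,13]
After op 13 (RCL M2): stack=[8,13] mem=[0,0,13,13]
After op 14 (+): stack=[21] mem=[0,0,13,13]

Answer: 21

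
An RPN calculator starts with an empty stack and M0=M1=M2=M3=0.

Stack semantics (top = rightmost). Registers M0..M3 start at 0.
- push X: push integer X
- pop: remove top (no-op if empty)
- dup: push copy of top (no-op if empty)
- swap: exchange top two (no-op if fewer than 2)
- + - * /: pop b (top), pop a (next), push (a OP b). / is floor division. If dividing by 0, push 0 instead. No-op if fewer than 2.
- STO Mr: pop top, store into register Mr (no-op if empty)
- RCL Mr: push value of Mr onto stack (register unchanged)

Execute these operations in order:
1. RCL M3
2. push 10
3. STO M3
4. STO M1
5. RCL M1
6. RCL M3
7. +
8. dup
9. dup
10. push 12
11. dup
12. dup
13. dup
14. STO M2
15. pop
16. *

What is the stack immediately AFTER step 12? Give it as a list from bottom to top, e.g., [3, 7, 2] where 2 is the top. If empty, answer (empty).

After op 1 (RCL M3): stack=[0] mem=[0,0,0,0]
After op 2 (push 10): stack=[0,10] mem=[0,0,0,0]
After op 3 (STO M3): stack=[0] mem=[0,0,0,10]
After op 4 (STO M1): stack=[empty] mem=[0,0,0,10]
After op 5 (RCL M1): stack=[0] mem=[0,0,0,10]
After op 6 (RCL M3): stack=[0,10] mem=[0,0,0,10]
After op 7 (+): stack=[10] mem=[0,0,0,10]
After op 8 (dup): stack=[10,10] mem=[0,0,0,10]
After op 9 (dup): stack=[10,10,10] mem=[0,0,0,10]
After op 10 (push 12): stack=[10,10,10,12] mem=[0,0,0,10]
After op 11 (dup): stack=[10,10,10,12,12] mem=[0,0,0,10]
After op 12 (dup): stack=[10,10,10,12,12,12] mem=[0,0,0,10]

[10, 10, 10, 12, 12, 12]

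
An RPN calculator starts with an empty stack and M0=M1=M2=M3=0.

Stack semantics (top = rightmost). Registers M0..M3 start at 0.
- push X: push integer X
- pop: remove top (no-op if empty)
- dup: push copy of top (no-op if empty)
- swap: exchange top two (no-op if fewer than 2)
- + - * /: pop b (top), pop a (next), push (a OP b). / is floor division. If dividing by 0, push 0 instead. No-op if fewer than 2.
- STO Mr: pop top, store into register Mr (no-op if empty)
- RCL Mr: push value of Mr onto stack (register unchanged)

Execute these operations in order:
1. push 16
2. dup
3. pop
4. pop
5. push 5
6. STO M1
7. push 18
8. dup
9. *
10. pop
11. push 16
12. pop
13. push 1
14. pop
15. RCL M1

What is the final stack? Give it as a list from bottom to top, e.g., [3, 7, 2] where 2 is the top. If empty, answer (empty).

After op 1 (push 16): stack=[16] mem=[0,0,0,0]
After op 2 (dup): stack=[16,16] mem=[0,0,0,0]
After op 3 (pop): stack=[16] mem=[0,0,0,0]
After op 4 (pop): stack=[empty] mem=[0,0,0,0]
After op 5 (push 5): stack=[5] mem=[0,0,0,0]
After op 6 (STO M1): stack=[empty] mem=[0,5,0,0]
After op 7 (push 18): stack=[18] mem=[0,5,0,0]
After op 8 (dup): stack=[18,18] mem=[0,5,0,0]
After op 9 (*): stack=[324] mem=[0,5,0,0]
After op 10 (pop): stack=[empty] mem=[0,5,0,0]
After op 11 (push 16): stack=[16] mem=[0,5,0,0]
After op 12 (pop): stack=[empty] mem=[0,5,0,0]
After op 13 (push 1): stack=[1] mem=[0,5,0,0]
After op 14 (pop): stack=[empty] mem=[0,5,0,0]
After op 15 (RCL M1): stack=[5] mem=[0,5,0,0]

Answer: [5]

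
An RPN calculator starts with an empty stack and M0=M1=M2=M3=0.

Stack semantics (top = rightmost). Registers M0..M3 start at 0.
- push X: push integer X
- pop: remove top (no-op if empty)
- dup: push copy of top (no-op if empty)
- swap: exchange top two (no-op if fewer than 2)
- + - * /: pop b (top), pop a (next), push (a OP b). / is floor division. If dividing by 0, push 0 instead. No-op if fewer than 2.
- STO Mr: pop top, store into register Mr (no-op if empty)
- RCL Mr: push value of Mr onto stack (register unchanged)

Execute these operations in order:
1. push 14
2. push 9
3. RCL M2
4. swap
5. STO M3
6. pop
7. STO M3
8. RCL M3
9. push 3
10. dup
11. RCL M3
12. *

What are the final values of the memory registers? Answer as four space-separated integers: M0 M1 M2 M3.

After op 1 (push 14): stack=[14] mem=[0,0,0,0]
After op 2 (push 9): stack=[14,9] mem=[0,0,0,0]
After op 3 (RCL M2): stack=[14,9,0] mem=[0,0,0,0]
After op 4 (swap): stack=[14,0,9] mem=[0,0,0,0]
After op 5 (STO M3): stack=[14,0] mem=[0,0,0,9]
After op 6 (pop): stack=[14] mem=[0,0,0,9]
After op 7 (STO M3): stack=[empty] mem=[0,0,0,14]
After op 8 (RCL M3): stack=[14] mem=[0,0,0,14]
After op 9 (push 3): stack=[14,3] mem=[0,0,0,14]
After op 10 (dup): stack=[14,3,3] mem=[0,0,0,14]
After op 11 (RCL M3): stack=[14,3,3,14] mem=[0,0,0,14]
After op 12 (*): stack=[14,3,42] mem=[0,0,0,14]

Answer: 0 0 0 14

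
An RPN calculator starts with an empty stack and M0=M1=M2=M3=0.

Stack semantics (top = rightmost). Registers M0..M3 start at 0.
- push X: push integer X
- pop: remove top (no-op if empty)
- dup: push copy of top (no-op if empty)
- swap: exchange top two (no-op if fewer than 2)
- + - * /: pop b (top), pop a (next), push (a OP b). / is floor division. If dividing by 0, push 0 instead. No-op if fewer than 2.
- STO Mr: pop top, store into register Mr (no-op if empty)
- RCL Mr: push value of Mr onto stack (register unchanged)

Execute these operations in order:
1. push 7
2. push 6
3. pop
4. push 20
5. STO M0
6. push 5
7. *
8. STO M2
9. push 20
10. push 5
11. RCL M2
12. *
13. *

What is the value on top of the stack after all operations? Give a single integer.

Answer: 3500

Derivation:
After op 1 (push 7): stack=[7] mem=[0,0,0,0]
After op 2 (push 6): stack=[7,6] mem=[0,0,0,0]
After op 3 (pop): stack=[7] mem=[0,0,0,0]
After op 4 (push 20): stack=[7,20] mem=[0,0,0,0]
After op 5 (STO M0): stack=[7] mem=[20,0,0,0]
After op 6 (push 5): stack=[7,5] mem=[20,0,0,0]
After op 7 (*): stack=[35] mem=[20,0,0,0]
After op 8 (STO M2): stack=[empty] mem=[20,0,35,0]
After op 9 (push 20): stack=[20] mem=[20,0,35,0]
After op 10 (push 5): stack=[20,5] mem=[20,0,35,0]
After op 11 (RCL M2): stack=[20,5,35] mem=[20,0,35,0]
After op 12 (*): stack=[20,175] mem=[20,0,35,0]
After op 13 (*): stack=[3500] mem=[20,0,35,0]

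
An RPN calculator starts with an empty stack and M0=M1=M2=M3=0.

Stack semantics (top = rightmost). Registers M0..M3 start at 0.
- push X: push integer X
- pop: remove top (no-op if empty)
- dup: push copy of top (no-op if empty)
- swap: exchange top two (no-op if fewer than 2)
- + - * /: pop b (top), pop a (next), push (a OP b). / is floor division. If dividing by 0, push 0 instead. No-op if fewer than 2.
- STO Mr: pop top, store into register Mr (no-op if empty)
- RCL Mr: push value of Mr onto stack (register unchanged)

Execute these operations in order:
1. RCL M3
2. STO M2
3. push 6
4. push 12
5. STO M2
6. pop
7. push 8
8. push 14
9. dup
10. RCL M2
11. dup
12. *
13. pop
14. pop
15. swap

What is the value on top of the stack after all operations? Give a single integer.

Answer: 8

Derivation:
After op 1 (RCL M3): stack=[0] mem=[0,0,0,0]
After op 2 (STO M2): stack=[empty] mem=[0,0,0,0]
After op 3 (push 6): stack=[6] mem=[0,0,0,0]
After op 4 (push 12): stack=[6,12] mem=[0,0,0,0]
After op 5 (STO M2): stack=[6] mem=[0,0,12,0]
After op 6 (pop): stack=[empty] mem=[0,0,12,0]
After op 7 (push 8): stack=[8] mem=[0,0,12,0]
After op 8 (push 14): stack=[8,14] mem=[0,0,12,0]
After op 9 (dup): stack=[8,14,14] mem=[0,0,12,0]
After op 10 (RCL M2): stack=[8,14,14,12] mem=[0,0,12,0]
After op 11 (dup): stack=[8,14,14,12,12] mem=[0,0,12,0]
After op 12 (*): stack=[8,14,14,144] mem=[0,0,12,0]
After op 13 (pop): stack=[8,14,14] mem=[0,0,12,0]
After op 14 (pop): stack=[8,14] mem=[0,0,12,0]
After op 15 (swap): stack=[14,8] mem=[0,0,12,0]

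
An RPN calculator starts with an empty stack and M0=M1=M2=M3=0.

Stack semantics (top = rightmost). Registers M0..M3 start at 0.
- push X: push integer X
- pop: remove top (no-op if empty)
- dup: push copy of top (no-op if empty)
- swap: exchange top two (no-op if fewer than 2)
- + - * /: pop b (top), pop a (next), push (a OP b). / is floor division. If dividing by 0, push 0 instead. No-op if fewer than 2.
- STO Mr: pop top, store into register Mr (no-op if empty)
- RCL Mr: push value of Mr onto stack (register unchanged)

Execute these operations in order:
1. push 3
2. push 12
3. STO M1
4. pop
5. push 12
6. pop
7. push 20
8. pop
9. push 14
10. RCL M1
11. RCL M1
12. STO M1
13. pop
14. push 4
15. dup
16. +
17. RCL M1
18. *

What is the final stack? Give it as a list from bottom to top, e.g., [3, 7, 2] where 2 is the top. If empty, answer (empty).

Answer: [14, 96]

Derivation:
After op 1 (push 3): stack=[3] mem=[0,0,0,0]
After op 2 (push 12): stack=[3,12] mem=[0,0,0,0]
After op 3 (STO M1): stack=[3] mem=[0,12,0,0]
After op 4 (pop): stack=[empty] mem=[0,12,0,0]
After op 5 (push 12): stack=[12] mem=[0,12,0,0]
After op 6 (pop): stack=[empty] mem=[0,12,0,0]
After op 7 (push 20): stack=[20] mem=[0,12,0,0]
After op 8 (pop): stack=[empty] mem=[0,12,0,0]
After op 9 (push 14): stack=[14] mem=[0,12,0,0]
After op 10 (RCL M1): stack=[14,12] mem=[0,12,0,0]
After op 11 (RCL M1): stack=[14,12,12] mem=[0,12,0,0]
After op 12 (STO M1): stack=[14,12] mem=[0,12,0,0]
After op 13 (pop): stack=[14] mem=[0,12,0,0]
After op 14 (push 4): stack=[14,4] mem=[0,12,0,0]
After op 15 (dup): stack=[14,4,4] mem=[0,12,0,0]
After op 16 (+): stack=[14,8] mem=[0,12,0,0]
After op 17 (RCL M1): stack=[14,8,12] mem=[0,12,0,0]
After op 18 (*): stack=[14,96] mem=[0,12,0,0]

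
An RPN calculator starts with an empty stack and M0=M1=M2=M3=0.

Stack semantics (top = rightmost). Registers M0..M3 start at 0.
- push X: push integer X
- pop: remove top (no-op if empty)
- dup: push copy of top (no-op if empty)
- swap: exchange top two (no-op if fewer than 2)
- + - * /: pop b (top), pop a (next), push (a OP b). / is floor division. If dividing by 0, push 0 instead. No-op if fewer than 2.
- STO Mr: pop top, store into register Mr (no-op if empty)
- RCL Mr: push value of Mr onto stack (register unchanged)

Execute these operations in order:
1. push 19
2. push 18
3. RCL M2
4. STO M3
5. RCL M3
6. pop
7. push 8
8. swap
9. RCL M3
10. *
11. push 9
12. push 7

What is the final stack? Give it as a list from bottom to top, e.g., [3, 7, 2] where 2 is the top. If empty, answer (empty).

After op 1 (push 19): stack=[19] mem=[0,0,0,0]
After op 2 (push 18): stack=[19,18] mem=[0,0,0,0]
After op 3 (RCL M2): stack=[19,18,0] mem=[0,0,0,0]
After op 4 (STO M3): stack=[19,18] mem=[0,0,0,0]
After op 5 (RCL M3): stack=[19,18,0] mem=[0,0,0,0]
After op 6 (pop): stack=[19,18] mem=[0,0,0,0]
After op 7 (push 8): stack=[19,18,8] mem=[0,0,0,0]
After op 8 (swap): stack=[19,8,18] mem=[0,0,0,0]
After op 9 (RCL M3): stack=[19,8,18,0] mem=[0,0,0,0]
After op 10 (*): stack=[19,8,0] mem=[0,0,0,0]
After op 11 (push 9): stack=[19,8,0,9] mem=[0,0,0,0]
After op 12 (push 7): stack=[19,8,0,9,7] mem=[0,0,0,0]

Answer: [19, 8, 0, 9, 7]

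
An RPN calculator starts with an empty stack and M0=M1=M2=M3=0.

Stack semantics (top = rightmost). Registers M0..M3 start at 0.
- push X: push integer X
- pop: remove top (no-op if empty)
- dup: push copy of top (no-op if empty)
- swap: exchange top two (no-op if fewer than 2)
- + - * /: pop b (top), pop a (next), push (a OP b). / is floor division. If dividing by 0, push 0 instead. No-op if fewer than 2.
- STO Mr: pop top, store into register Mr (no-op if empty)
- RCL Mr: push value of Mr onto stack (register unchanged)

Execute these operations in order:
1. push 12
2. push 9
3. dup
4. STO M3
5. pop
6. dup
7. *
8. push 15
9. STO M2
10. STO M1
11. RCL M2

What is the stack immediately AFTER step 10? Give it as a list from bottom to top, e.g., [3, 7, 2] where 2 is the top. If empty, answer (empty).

After op 1 (push 12): stack=[12] mem=[0,0,0,0]
After op 2 (push 9): stack=[12,9] mem=[0,0,0,0]
After op 3 (dup): stack=[12,9,9] mem=[0,0,0,0]
After op 4 (STO M3): stack=[12,9] mem=[0,0,0,9]
After op 5 (pop): stack=[12] mem=[0,0,0,9]
After op 6 (dup): stack=[12,12] mem=[0,0,0,9]
After op 7 (*): stack=[144] mem=[0,0,0,9]
After op 8 (push 15): stack=[144,15] mem=[0,0,0,9]
After op 9 (STO M2): stack=[144] mem=[0,0,15,9]
After op 10 (STO M1): stack=[empty] mem=[0,144,15,9]

(empty)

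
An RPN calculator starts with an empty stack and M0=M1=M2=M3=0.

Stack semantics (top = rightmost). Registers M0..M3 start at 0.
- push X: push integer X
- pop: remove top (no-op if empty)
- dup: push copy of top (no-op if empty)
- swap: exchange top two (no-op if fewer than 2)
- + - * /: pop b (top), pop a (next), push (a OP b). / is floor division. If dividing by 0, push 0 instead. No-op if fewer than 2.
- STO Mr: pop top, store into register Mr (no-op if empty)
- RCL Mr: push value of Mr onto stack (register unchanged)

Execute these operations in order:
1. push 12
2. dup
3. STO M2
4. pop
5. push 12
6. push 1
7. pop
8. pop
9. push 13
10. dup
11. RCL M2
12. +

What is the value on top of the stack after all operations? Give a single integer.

After op 1 (push 12): stack=[12] mem=[0,0,0,0]
After op 2 (dup): stack=[12,12] mem=[0,0,0,0]
After op 3 (STO M2): stack=[12] mem=[0,0,12,0]
After op 4 (pop): stack=[empty] mem=[0,0,12,0]
After op 5 (push 12): stack=[12] mem=[0,0,12,0]
After op 6 (push 1): stack=[12,1] mem=[0,0,12,0]
After op 7 (pop): stack=[12] mem=[0,0,12,0]
After op 8 (pop): stack=[empty] mem=[0,0,12,0]
After op 9 (push 13): stack=[13] mem=[0,0,12,0]
After op 10 (dup): stack=[13,13] mem=[0,0,12,0]
After op 11 (RCL M2): stack=[13,13,12] mem=[0,0,12,0]
After op 12 (+): stack=[13,25] mem=[0,0,12,0]

Answer: 25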